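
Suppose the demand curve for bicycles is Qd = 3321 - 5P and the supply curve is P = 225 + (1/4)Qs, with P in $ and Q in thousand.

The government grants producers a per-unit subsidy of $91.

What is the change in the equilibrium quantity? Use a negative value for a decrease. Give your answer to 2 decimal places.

Original equilibrium: 3321 - 5P = 4P - 900 gives 4221 = 9P, so P = 469 and Q = 976.
Since sellers receive the price plus the subsidy, the effective supply curve becomes Qs = 4P - 536.
Setting them equal: 3321 - 5P = 4P - 536 → 3857 = 9P, so P = 3857/9 ≈ 428.5556 and Q = 10604/9 ≈ 1178.2222.
ΔQ = 1178.2222 − 976 = +202.22.

+202.22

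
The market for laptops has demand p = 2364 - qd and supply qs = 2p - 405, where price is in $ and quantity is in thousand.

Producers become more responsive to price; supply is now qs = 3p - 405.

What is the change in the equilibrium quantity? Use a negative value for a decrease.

Solve the original market: 2364 - p = 2p - 405, hence p = 923 and q = 1441.
With the change applied: demand qd = 2364 - p, supply qs = 3p - 405.
New equilibrium: 2364 - p = 3p - 405 ⇒ 2769 = 4p ⇒ p = 692.25, q = 1671.75.
Δq = 1671.75 − 1441 = +230.75.

+230.75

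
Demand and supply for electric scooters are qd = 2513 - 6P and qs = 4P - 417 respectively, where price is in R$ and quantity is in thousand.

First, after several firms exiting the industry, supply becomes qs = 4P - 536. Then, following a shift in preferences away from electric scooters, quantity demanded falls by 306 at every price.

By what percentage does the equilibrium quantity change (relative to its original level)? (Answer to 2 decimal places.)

Before the shock: 2513 - 6P = 4P - 417 ⇒ 2930 = 10P ⇒ P = 293, q = 755.
The new curves are qd = 2207 - 6P (demand) and qs = 4P - 536 (supply).
Equate the new curves: 2207 - 6P = 4P - 536, giving 2743 = 10P, P = 274.3, q = 561.2.
%Δq = (561.2 − 755) / 755 × 100 = -25.67%.

-25.67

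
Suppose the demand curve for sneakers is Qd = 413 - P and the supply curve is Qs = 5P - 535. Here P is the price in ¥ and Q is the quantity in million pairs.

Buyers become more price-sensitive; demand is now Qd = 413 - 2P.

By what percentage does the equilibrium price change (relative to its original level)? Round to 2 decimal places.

-14.29

Initially, 413 - P = 5P - 535, so 948 = 6P and P = 158, Q = 255.
With the change applied: demand Qd = 413 - 2P, supply Qs = 5P - 535.
New equilibrium: 413 - 2P = 5P - 535 ⇒ 948 = 7P ⇒ P = 948/7 ≈ 135.4286, Q = 995/7 ≈ 142.1429.
%ΔP = (135.4286 − 158) / 158 × 100 = -14.29%.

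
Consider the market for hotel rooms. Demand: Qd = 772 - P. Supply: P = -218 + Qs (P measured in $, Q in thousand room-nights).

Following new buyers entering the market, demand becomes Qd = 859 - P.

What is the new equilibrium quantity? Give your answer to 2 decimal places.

538.50

Before the shock: 772 - P = P + 218 ⇒ 554 = 2P ⇒ P = 277, Q = 495.
The new curves are Qd = 859 - P (demand) and Qs = P + 218 (supply).
New equilibrium: 859 - P = P + 218 ⇒ 641 = 2P ⇒ P = 320.5, Q = 538.5.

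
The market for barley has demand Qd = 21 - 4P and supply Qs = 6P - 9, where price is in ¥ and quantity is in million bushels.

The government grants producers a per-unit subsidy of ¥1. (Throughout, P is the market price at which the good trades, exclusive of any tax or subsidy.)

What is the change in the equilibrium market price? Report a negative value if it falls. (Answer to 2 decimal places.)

Initially, 21 - 4P = 6P - 9, so 30 = 10P and P = 3, Q = 9.
Since sellers receive the price plus the subsidy, the effective supply curve becomes Qs = 6P - 3.
Setting them equal: 21 - 4P = 6P - 3 → 24 = 10P, so P = 2.4 and Q = 11.4.
ΔP = 2.4 − 3 = -0.60.

-0.60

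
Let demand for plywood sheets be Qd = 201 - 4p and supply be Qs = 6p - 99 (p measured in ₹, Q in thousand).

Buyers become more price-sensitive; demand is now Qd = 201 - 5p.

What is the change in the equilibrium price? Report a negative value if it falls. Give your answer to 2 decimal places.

-2.73

Initially, 201 - 4p = 6p - 99, so 300 = 10p and p = 30, Q = 81.
With the change applied: demand Qd = 201 - 5p, supply Qs = 6p - 99.
New equilibrium: 201 - 5p = 6p - 99 ⇒ 300 = 11p ⇒ p = 300/11 ≈ 27.2727, Q = 711/11 ≈ 64.6364.
Δp = 27.2727 − 30 = -2.73.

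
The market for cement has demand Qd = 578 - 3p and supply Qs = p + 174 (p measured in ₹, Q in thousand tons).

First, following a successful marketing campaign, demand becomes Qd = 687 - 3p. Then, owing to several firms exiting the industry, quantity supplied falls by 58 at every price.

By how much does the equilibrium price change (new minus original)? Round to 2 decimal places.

+41.75

Solve the original market: 578 - 3p = p + 174, hence p = 101 and Q = 275.
With the change applied: demand Qd = 687 - 3p, supply Qs = p + 116.
Equate the new curves: 687 - 3p = p + 116, giving 571 = 4p, p = 142.75, Q = 258.75.
Δp = 142.75 − 101 = +41.75.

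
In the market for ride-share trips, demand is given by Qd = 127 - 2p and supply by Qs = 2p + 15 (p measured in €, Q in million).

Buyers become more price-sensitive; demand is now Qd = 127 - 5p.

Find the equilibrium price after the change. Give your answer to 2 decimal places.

16.00

Solve the original market: 127 - 2p = 2p + 15, hence p = 28 and Q = 71.
After the shift, demand is Qd = 127 - 5p and supply is Qs = 2p + 15.
Clearing the new market: 127 - 5p = 2p + 15, so p = 16 and Q = 47.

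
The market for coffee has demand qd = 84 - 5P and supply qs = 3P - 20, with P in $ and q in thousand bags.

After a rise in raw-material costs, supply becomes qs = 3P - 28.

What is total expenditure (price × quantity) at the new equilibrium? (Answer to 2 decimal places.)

196.00

Original equilibrium: 84 - 5P = 3P - 20 gives 104 = 8P, so P = 13 and q = 19.
After the shift, demand is qd = 84 - 5P and supply is qs = 3P - 28.
New equilibrium: 84 - 5P = 3P - 28 ⇒ 112 = 8P ⇒ P = 14, q = 14.
New expenditure = 14 × 14 = 196.00.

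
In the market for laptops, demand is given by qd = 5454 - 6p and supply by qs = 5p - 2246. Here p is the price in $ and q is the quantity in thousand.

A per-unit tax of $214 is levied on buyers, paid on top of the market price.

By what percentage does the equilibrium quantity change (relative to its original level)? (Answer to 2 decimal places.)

-46.54

Solve the original market: 5454 - 6p = 5p - 2246, hence p = 700 and q = 1254.
Since buyers pay the price plus the tax, the effective demand curve becomes qd = 4170 - 6p.
Equate the new curves: 4170 - 6p = 5p - 2246, giving 6416 = 11p, p = 6416/11 ≈ 583.2727, q = 7374/11 ≈ 670.3636.
%Δq = (670.3636 − 1254) / 1254 × 100 = -46.54%.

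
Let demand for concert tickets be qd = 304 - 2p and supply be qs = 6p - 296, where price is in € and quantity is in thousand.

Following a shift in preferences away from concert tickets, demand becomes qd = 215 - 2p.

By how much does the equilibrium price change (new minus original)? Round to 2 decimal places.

Original equilibrium: 304 - 2p = 6p - 296 gives 600 = 8p, so p = 75 and q = 154.
The new curves are qd = 215 - 2p (demand) and qs = 6p - 296 (supply).
New equilibrium: 215 - 2p = 6p - 296 ⇒ 511 = 8p ⇒ p = 63.875, q = 87.25.
Δp = 63.875 − 75 = -11.13.

-11.13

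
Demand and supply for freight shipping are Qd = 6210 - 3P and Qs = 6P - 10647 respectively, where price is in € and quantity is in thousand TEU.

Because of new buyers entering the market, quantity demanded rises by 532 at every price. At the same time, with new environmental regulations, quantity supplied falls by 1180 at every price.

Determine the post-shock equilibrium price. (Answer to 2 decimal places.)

2063.22

Solve the original market: 6210 - 3P = 6P - 10647, hence P = 1873 and Q = 591.
With the change applied: demand Qd = 6742 - 3P, supply Qs = 6P - 11827.
Clearing the new market: 6742 - 3P = 6P - 11827, so P = 18569/9 ≈ 2063.2222 and Q = 1657/3 ≈ 552.3333.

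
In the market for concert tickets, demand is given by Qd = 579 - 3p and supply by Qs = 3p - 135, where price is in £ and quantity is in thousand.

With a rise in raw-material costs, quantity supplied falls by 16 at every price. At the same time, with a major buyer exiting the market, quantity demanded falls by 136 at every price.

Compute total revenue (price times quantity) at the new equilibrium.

Initially, 579 - 3p = 3p - 135, so 714 = 6p and p = 119, Q = 222.
The shock moves the curves to Qd = 443 - 3p and Qs = 3p - 151.
Equate the new curves: 443 - 3p = 3p - 151, giving 594 = 6p, p = 99, Q = 146.
New expenditure = 99 × 146 = 14454.

14454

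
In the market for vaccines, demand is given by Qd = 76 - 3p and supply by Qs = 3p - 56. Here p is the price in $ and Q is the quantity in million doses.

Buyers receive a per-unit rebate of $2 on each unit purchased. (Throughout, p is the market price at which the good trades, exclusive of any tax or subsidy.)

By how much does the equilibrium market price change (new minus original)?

+1

Original equilibrium: 76 - 3p = 3p - 56 gives 132 = 6p, so p = 22 and Q = 10.
Since buyers' out-of-pocket price is the market price minus the rebate, the effective demand curve becomes Qd = 82 - 3p.
Equate the new curves: 82 - 3p = 3p - 56, giving 138 = 6p, p = 23, Q = 13.
Δp = 23 − 22 = +1.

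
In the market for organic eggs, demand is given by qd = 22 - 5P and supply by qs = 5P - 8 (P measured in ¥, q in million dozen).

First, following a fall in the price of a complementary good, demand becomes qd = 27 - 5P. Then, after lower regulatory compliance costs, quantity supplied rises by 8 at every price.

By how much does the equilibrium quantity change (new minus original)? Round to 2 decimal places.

+6.50

Initially, 22 - 5P = 5P - 8, so 30 = 10P and P = 3, q = 7.
After the shift, demand is qd = 27 - 5P and supply is qs = 5P.
Equate the new curves: 27 - 5P = 5P, giving 27 = 10P, P = 2.7, q = 13.5.
Δq = 13.5 − 7 = +6.50.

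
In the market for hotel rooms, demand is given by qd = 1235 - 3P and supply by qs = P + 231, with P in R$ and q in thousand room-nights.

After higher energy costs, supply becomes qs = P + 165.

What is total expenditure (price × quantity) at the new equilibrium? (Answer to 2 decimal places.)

Solve the original market: 1235 - 3P = P + 231, hence P = 251 and q = 482.
The shock moves the curves to qd = 1235 - 3P and qs = P + 165.
New equilibrium: 1235 - 3P = P + 165 ⇒ 1070 = 4P ⇒ P = 267.5, q = 432.5.
New expenditure = 267.5 × 432.5 = 115693.75.

115693.75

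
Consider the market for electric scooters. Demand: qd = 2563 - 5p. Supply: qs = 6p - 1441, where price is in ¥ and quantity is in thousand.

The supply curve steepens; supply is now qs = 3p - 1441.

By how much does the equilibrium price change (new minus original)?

Solve the original market: 2563 - 5p = 6p - 1441, hence p = 364 and q = 743.
The new curves are qd = 2563 - 5p (demand) and qs = 3p - 1441 (supply).
Equate the new curves: 2563 - 5p = 3p - 1441, giving 4004 = 8p, p = 500.5, q = 60.5.
Δp = 500.5 − 364 = +136.5.

+136.5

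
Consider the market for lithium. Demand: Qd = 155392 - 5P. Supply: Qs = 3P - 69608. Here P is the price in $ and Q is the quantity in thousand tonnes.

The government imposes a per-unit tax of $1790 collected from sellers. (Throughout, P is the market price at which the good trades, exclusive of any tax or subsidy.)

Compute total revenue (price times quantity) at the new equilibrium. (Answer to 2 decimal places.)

328586809.69

Initially, 155392 - 5P = 3P - 69608, so 225000 = 8P and P = 28125, Q = 14767.
Since sellers keep the price net of the tax, the effective supply curve becomes Qs = 3P - 74978.
New equilibrium: 155392 - 5P = 3P - 74978 ⇒ 230370 = 8P ⇒ P = 28796.25, Q = 11410.75.
New expenditure = 28796.25 × 11410.75 = 328586809.69.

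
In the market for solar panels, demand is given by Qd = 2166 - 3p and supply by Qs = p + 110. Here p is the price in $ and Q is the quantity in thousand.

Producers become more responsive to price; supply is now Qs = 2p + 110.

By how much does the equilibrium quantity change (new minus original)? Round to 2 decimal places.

Solve the original market: 2166 - 3p = p + 110, hence p = 514 and Q = 624.
The shock moves the curves to Qd = 2166 - 3p and Qs = 2p + 110.
Clearing the new market: 2166 - 3p = 2p + 110, so p = 411.2 and Q = 932.4.
ΔQ = 932.4 − 624 = +308.40.

+308.40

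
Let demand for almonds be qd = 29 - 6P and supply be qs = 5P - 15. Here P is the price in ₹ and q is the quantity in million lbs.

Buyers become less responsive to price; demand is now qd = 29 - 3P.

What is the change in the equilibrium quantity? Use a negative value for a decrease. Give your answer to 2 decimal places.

+7.50

Solve the original market: 29 - 6P = 5P - 15, hence P = 4 and q = 5.
The shock moves the curves to qd = 29 - 3P and qs = 5P - 15.
Setting them equal: 29 - 3P = 5P - 15 → 44 = 8P, so P = 5.5 and q = 12.5.
Δq = 12.5 − 5 = +7.50.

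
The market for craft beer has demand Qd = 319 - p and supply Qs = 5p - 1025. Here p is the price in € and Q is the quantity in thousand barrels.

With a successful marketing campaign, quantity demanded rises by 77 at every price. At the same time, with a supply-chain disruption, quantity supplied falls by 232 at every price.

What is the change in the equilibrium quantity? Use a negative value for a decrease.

+25.5

Solve the original market: 319 - p = 5p - 1025, hence p = 224 and Q = 95.
The shock moves the curves to Qd = 396 - p and Qs = 5p - 1257.
Setting them equal: 396 - p = 5p - 1257 → 1653 = 6p, so p = 275.5 and Q = 120.5.
ΔQ = 120.5 − 95 = +25.5.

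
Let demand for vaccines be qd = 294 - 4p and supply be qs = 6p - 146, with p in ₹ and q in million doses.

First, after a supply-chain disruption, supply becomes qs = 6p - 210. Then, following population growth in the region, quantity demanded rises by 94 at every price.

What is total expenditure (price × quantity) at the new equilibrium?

8898.24

Solve the original market: 294 - 4p = 6p - 146, hence p = 44 and q = 118.
With the change applied: demand qd = 388 - 4p, supply qs = 6p - 210.
New equilibrium: 388 - 4p = 6p - 210 ⇒ 598 = 10p ⇒ p = 59.8, q = 148.8.
New expenditure = 59.8 × 148.8 = 8898.24.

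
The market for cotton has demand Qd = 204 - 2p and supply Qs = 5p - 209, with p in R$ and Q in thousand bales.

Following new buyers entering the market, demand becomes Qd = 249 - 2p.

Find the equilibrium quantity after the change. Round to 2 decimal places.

Original equilibrium: 204 - 2p = 5p - 209 gives 413 = 7p, so p = 59 and Q = 86.
With the change applied: demand Qd = 249 - 2p, supply Qs = 5p - 209.
Equate the new curves: 249 - 2p = 5p - 209, giving 458 = 7p, p = 458/7 ≈ 65.4286, Q = 827/7 ≈ 118.1429.

118.14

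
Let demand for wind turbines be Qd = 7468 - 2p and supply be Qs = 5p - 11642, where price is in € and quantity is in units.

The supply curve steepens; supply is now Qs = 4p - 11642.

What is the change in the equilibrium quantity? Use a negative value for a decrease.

Solve the original market: 7468 - 2p = 5p - 11642, hence p = 2730 and Q = 2008.
The new curves are Qd = 7468 - 2p (demand) and Qs = 4p - 11642 (supply).
New equilibrium: 7468 - 2p = 4p - 11642 ⇒ 19110 = 6p ⇒ p = 3185, Q = 1098.
ΔQ = 1098 − 2008 = -910.

-910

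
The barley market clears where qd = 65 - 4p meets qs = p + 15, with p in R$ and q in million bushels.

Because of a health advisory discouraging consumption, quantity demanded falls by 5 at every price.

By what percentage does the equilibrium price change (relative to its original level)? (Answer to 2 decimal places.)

Original equilibrium: 65 - 4p = p + 15 gives 50 = 5p, so p = 10 and q = 25.
With the change applied: demand qd = 60 - 4p, supply qs = p + 15.
New equilibrium: 60 - 4p = p + 15 ⇒ 45 = 5p ⇒ p = 9, q = 24.
%Δp = (9 − 10) / 10 × 100 = -10.00%.

-10.00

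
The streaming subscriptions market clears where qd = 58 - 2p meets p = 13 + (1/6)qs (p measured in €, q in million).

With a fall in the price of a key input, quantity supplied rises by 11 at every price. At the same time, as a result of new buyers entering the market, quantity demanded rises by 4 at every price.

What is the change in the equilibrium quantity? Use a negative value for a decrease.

Solve the original market: 58 - 2p = 6p - 78, hence p = 17 and q = 24.
The shock moves the curves to qd = 62 - 2p and qs = 6p - 67.
Setting them equal: 62 - 2p = 6p - 67 → 129 = 8p, so p = 16.125 and q = 29.75.
Δq = 29.75 − 24 = +5.75.

+5.75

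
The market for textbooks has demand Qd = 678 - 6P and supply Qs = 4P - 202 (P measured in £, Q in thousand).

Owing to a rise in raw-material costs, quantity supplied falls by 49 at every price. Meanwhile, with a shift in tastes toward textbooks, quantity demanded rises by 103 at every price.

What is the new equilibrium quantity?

161.8

Before the shock: 678 - 6P = 4P - 202 ⇒ 880 = 10P ⇒ P = 88, Q = 150.
The shock moves the curves to Qd = 781 - 6P and Qs = 4P - 251.
Equate the new curves: 781 - 6P = 4P - 251, giving 1032 = 10P, P = 103.2, Q = 161.8.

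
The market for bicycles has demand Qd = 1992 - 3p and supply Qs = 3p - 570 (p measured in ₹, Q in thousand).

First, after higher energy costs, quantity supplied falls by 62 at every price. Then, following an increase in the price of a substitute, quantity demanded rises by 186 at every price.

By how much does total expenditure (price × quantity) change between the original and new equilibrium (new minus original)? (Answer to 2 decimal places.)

+58424.67

Before the shock: 1992 - 3p = 3p - 570 ⇒ 2562 = 6p ⇒ p = 427, Q = 711.
The shock moves the curves to Qd = 2178 - 3p and Qs = 3p - 632.
Clearing the new market: 2178 - 3p = 3p - 632, so p = 1405/3 ≈ 468.3333 and Q = 773.
Expenditure moves from 427×711 = 303597 to 468.3333×773 = 362021.6667; change = +58424.67.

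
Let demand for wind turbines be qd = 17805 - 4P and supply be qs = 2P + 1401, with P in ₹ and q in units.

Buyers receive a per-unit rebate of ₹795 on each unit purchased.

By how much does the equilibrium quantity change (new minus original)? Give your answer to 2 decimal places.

+1060.00

Solve the original market: 17805 - 4P = 2P + 1401, hence P = 2734 and q = 6869.
Since buyers' out-of-pocket price is the market price minus the rebate, the effective demand curve becomes qd = 20985 - 4P.
Clearing the new market: 20985 - 4P = 2P + 1401, so P = 3264 and q = 7929.
Δq = 7929 − 6869 = +1060.00.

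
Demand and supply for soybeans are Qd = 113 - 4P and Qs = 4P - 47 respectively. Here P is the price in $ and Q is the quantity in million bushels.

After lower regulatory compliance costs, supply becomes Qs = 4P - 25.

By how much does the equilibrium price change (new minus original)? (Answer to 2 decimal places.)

Original equilibrium: 113 - 4P = 4P - 47 gives 160 = 8P, so P = 20 and Q = 33.
The new curves are Qd = 113 - 4P (demand) and Qs = 4P - 25 (supply).
Equate the new curves: 113 - 4P = 4P - 25, giving 138 = 8P, P = 17.25, Q = 44.
ΔP = 17.25 − 20 = -2.75.

-2.75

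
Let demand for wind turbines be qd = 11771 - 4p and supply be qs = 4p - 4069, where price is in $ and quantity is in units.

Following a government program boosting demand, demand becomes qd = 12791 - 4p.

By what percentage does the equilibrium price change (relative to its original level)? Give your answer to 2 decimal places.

+6.44

Initially, 11771 - 4p = 4p - 4069, so 15840 = 8p and p = 1980, q = 3851.
The new curves are qd = 12791 - 4p (demand) and qs = 4p - 4069 (supply).
Equate the new curves: 12791 - 4p = 4p - 4069, giving 16860 = 8p, p = 2107.5, q = 4361.
%Δp = (2107.5 − 1980) / 1980 × 100 = +6.44%.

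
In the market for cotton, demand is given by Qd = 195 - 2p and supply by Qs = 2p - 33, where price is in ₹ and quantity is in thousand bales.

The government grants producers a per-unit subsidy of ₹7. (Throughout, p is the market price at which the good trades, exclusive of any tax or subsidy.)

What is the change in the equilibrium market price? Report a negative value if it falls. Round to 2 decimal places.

-3.50

Initially, 195 - 2p = 2p - 33, so 228 = 4p and p = 57, Q = 81.
Since sellers receive the price plus the subsidy, the effective supply curve becomes Qs = 2p - 19.
Equate the new curves: 195 - 2p = 2p - 19, giving 214 = 4p, p = 53.5, Q = 88.
Δp = 53.5 − 57 = -3.50.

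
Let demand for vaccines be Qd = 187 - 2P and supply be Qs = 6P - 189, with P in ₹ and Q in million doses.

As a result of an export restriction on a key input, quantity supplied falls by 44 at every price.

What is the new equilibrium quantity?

Before the shock: 187 - 2P = 6P - 189 ⇒ 376 = 8P ⇒ P = 47, Q = 93.
With the change applied: demand Qd = 187 - 2P, supply Qs = 6P - 233.
Clearing the new market: 187 - 2P = 6P - 233, so P = 52.5 and Q = 82.

82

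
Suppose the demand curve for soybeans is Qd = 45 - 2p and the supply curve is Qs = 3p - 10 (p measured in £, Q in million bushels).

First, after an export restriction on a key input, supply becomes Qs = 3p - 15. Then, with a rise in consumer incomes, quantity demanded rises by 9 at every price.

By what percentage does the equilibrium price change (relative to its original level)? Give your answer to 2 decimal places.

Original equilibrium: 45 - 2p = 3p - 10 gives 55 = 5p, so p = 11 and Q = 23.
The new curves are Qd = 54 - 2p (demand) and Qs = 3p - 15 (supply).
Clearing the new market: 54 - 2p = 3p - 15, so p = 13.8 and Q = 26.4.
%Δp = (13.8 − 11) / 11 × 100 = +25.45%.

+25.45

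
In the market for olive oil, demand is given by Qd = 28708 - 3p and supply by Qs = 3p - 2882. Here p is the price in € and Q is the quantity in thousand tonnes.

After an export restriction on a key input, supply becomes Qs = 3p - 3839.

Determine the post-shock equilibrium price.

5424.5

Solve the original market: 28708 - 3p = 3p - 2882, hence p = 5265 and Q = 12913.
After the shift, demand is Qd = 28708 - 3p and supply is Qs = 3p - 3839.
New equilibrium: 28708 - 3p = 3p - 3839 ⇒ 32547 = 6p ⇒ p = 5424.5, Q = 12434.5.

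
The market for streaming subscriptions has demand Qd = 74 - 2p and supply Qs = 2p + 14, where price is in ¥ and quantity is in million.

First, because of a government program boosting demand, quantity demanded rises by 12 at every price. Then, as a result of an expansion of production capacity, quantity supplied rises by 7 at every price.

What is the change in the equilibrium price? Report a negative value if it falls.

+1.25

Original equilibrium: 74 - 2p = 2p + 14 gives 60 = 4p, so p = 15 and Q = 44.
With the change applied: demand Qd = 86 - 2p, supply Qs = 2p + 21.
New equilibrium: 86 - 2p = 2p + 21 ⇒ 65 = 4p ⇒ p = 16.25, Q = 53.5.
Δp = 16.25 − 15 = +1.25.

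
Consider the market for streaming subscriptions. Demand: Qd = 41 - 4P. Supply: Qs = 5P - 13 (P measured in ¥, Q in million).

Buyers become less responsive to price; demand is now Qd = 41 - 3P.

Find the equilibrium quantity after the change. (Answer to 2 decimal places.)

Before the shock: 41 - 4P = 5P - 13 ⇒ 54 = 9P ⇒ P = 6, Q = 17.
With the change applied: demand Qd = 41 - 3P, supply Qs = 5P - 13.
Setting them equal: 41 - 3P = 5P - 13 → 54 = 8P, so P = 6.75 and Q = 20.75.

20.75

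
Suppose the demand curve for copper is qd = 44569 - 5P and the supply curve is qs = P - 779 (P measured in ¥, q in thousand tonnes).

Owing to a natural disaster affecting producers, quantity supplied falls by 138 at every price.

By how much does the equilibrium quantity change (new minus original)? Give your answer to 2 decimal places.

Initially, 44569 - 5P = P - 779, so 45348 = 6P and P = 7558, q = 6779.
After the shift, demand is qd = 44569 - 5P and supply is qs = P - 917.
New equilibrium: 44569 - 5P = P - 917 ⇒ 45486 = 6P ⇒ P = 7581, q = 6664.
Δq = 6664 − 6779 = -115.00.

-115.00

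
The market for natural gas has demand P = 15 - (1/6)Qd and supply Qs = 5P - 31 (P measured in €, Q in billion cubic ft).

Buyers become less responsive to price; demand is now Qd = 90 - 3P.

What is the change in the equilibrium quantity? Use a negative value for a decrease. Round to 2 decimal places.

+20.63

Before the shock: 90 - 6P = 5P - 31 ⇒ 121 = 11P ⇒ P = 11, Q = 24.
The shock moves the curves to Qd = 90 - 3P and Qs = 5P - 31.
Equate the new curves: 90 - 3P = 5P - 31, giving 121 = 8P, P = 15.125, Q = 44.625.
ΔQ = 44.625 − 24 = +20.63.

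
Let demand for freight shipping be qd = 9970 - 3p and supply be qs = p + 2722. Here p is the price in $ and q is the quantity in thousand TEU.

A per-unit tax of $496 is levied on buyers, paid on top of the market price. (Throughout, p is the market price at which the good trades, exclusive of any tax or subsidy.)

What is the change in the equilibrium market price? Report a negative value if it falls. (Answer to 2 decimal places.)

Solve the original market: 9970 - 3p = p + 2722, hence p = 1812 and q = 4534.
Since buyers pay the price plus the tax, the effective demand curve becomes qd = 8482 - 3p.
Setting them equal: 8482 - 3p = p + 2722 → 5760 = 4p, so p = 1440 and q = 4162.
Δp = 1440 − 1812 = -372.00.

-372.00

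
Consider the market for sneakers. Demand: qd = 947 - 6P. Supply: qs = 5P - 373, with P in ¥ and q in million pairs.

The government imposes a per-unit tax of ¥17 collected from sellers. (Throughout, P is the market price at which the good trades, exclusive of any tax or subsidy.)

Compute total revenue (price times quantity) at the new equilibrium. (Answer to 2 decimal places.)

Solve the original market: 947 - 6P = 5P - 373, hence P = 120 and q = 227.
Since sellers keep the price net of the tax, the effective supply curve becomes qs = 5P - 458.
Equate the new curves: 947 - 6P = 5P - 458, giving 1405 = 11P, P = 1405/11 ≈ 127.7273, q = 1987/11 ≈ 180.6364.
New expenditure = 127.7273 × 180.6364 = 23072.19.

23072.19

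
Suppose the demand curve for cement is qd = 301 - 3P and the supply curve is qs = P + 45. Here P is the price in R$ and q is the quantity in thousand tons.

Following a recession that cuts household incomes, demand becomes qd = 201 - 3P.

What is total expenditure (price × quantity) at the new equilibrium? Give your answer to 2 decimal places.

Initially, 301 - 3P = P + 45, so 256 = 4P and P = 64, q = 109.
With the change applied: demand qd = 201 - 3P, supply qs = P + 45.
Equate the new curves: 201 - 3P = P + 45, giving 156 = 4P, P = 39, q = 84.
New expenditure = 39 × 84 = 3276.00.

3276.00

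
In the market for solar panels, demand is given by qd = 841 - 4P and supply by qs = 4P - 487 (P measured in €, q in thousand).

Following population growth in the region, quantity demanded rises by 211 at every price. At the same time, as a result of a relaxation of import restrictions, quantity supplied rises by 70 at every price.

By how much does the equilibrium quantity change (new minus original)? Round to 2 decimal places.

Initially, 841 - 4P = 4P - 487, so 1328 = 8P and P = 166, q = 177.
The shock moves the curves to qd = 1052 - 4P and qs = 4P - 417.
Clearing the new market: 1052 - 4P = 4P - 417, so P = 183.625 and q = 317.5.
Δq = 317.5 − 177 = +140.50.

+140.50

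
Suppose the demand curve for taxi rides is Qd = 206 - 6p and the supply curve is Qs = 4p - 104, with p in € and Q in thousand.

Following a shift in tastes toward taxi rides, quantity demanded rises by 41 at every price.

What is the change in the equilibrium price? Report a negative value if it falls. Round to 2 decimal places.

Original equilibrium: 206 - 6p = 4p - 104 gives 310 = 10p, so p = 31 and Q = 20.
After the shift, demand is Qd = 247 - 6p and supply is Qs = 4p - 104.
Clearing the new market: 247 - 6p = 4p - 104, so p = 35.1 and Q = 36.4.
Δp = 35.1 − 31 = +4.10.

+4.10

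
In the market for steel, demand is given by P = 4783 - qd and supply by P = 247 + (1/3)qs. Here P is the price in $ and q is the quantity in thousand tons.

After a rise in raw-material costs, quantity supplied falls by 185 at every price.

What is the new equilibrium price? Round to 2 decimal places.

1427.25

Initially, 4783 - P = 3P - 741, so 5524 = 4P and P = 1381, q = 3402.
After the shift, demand is qd = 4783 - P and supply is qs = 3P - 926.
Setting them equal: 4783 - P = 3P - 926 → 5709 = 4P, so P = 1427.25 and q = 3355.75.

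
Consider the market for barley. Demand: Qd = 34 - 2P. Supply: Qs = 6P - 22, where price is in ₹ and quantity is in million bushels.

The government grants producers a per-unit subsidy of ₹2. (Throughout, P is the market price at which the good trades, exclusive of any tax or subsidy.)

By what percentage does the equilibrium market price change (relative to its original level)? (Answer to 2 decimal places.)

-21.43

Initially, 34 - 2P = 6P - 22, so 56 = 8P and P = 7, Q = 20.
Since sellers receive the price plus the subsidy, the effective supply curve becomes Qs = 6P - 10.
Clearing the new market: 34 - 2P = 6P - 10, so P = 5.5 and Q = 23.
%ΔP = (5.5 − 7) / 7 × 100 = -21.43%.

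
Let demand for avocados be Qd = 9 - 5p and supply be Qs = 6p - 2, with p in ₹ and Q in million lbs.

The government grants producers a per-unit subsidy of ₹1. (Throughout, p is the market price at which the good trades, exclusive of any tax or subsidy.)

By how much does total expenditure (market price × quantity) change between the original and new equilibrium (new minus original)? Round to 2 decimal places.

-0.94

Before the shock: 9 - 5p = 6p - 2 ⇒ 11 = 11p ⇒ p = 1, Q = 4.
Since sellers receive the price plus the subsidy, the effective supply curve becomes Qs = 6p + 4.
Clearing the new market: 9 - 5p = 6p + 4, so p = 5/11 ≈ 0.4545 and Q = 74/11 ≈ 6.7273.
Expenditure moves from 1×4 = 4 to 0.4545×6.7273 = 3.0579; change = -0.94.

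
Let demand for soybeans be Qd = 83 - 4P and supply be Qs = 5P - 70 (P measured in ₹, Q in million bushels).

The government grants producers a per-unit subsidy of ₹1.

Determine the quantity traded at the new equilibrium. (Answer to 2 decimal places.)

17.22

Original equilibrium: 83 - 4P = 5P - 70 gives 153 = 9P, so P = 17 and Q = 15.
Since sellers receive the price plus the subsidy, the effective supply curve becomes Qs = 5P - 65.
New equilibrium: 83 - 4P = 5P - 65 ⇒ 148 = 9P ⇒ P = 148/9 ≈ 16.4444, Q = 155/9 ≈ 17.2222.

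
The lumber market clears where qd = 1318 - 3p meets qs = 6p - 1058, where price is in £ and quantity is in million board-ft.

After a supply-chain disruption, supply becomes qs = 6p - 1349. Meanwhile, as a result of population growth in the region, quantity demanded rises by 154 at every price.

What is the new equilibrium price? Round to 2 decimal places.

Before the shock: 1318 - 3p = 6p - 1058 ⇒ 2376 = 9p ⇒ p = 264, q = 526.
After the shift, demand is qd = 1472 - 3p and supply is qs = 6p - 1349.
Setting them equal: 1472 - 3p = 6p - 1349 → 2821 = 9p, so p = 2821/9 ≈ 313.4444 and q = 1595/3 ≈ 531.6667.

313.44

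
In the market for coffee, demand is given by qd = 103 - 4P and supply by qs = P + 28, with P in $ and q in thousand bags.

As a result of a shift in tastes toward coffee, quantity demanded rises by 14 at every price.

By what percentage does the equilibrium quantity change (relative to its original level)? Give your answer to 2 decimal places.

Before the shock: 103 - 4P = P + 28 ⇒ 75 = 5P ⇒ P = 15, q = 43.
After the shift, demand is qd = 117 - 4P and supply is qs = P + 28.
Clearing the new market: 117 - 4P = P + 28, so P = 17.8 and q = 45.8.
%Δq = (45.8 − 43) / 43 × 100 = +6.51%.

+6.51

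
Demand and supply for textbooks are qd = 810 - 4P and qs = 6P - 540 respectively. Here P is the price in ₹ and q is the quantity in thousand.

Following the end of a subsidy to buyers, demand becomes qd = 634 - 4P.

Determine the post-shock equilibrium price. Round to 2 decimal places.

Initially, 810 - 4P = 6P - 540, so 1350 = 10P and P = 135, q = 270.
After the shift, demand is qd = 634 - 4P and supply is qs = 6P - 540.
Setting them equal: 634 - 4P = 6P - 540 → 1174 = 10P, so P = 117.4 and q = 164.4.

117.40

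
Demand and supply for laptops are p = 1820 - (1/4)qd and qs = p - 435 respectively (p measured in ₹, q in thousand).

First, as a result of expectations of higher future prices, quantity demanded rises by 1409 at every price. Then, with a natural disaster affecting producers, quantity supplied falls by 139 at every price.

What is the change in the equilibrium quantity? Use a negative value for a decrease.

Solve the original market: 7280 - 4p = p - 435, hence p = 1543 and q = 1108.
The new curves are qd = 8689 - 4p (demand) and qs = p - 574 (supply).
Setting them equal: 8689 - 4p = p - 574 → 9263 = 5p, so p = 1852.6 and q = 1278.6.
Δq = 1278.6 − 1108 = +170.6.

+170.6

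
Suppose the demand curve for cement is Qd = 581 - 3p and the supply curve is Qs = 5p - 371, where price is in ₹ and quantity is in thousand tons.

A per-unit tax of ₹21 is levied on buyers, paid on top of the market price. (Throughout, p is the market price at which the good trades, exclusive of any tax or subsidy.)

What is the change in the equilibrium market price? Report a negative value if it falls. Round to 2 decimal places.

-7.88

Initially, 581 - 3p = 5p - 371, so 952 = 8p and p = 119, Q = 224.
Since buyers pay the price plus the tax, the effective demand curve becomes Qd = 518 - 3p.
Equate the new curves: 518 - 3p = 5p - 371, giving 889 = 8p, p = 111.125, Q = 184.625.
Δp = 111.125 − 119 = -7.88.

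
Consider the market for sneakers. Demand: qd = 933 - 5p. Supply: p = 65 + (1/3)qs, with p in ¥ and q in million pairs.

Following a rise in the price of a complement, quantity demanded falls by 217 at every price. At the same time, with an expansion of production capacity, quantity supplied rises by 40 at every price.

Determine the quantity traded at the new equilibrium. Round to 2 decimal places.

171.63

Initially, 933 - 5p = 3p - 195, so 1128 = 8p and p = 141, q = 228.
The shock moves the curves to qd = 716 - 5p and qs = 3p - 155.
Setting them equal: 716 - 5p = 3p - 155 → 871 = 8p, so p = 108.875 and q = 171.625.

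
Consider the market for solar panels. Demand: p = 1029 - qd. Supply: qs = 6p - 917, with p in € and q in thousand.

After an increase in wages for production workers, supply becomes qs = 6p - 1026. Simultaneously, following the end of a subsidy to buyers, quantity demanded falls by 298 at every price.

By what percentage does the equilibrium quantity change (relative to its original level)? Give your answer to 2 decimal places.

Solve the original market: 1029 - p = 6p - 917, hence p = 278 and q = 751.
With the change applied: demand qd = 731 - p, supply qs = 6p - 1026.
Clearing the new market: 731 - p = 6p - 1026, so p = 251 and q = 480.
%Δq = (480 − 751) / 751 × 100 = -36.09%.

-36.09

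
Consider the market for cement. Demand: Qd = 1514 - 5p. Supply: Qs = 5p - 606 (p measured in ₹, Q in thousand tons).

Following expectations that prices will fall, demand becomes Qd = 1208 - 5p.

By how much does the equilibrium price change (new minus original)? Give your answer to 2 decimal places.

-30.60

Solve the original market: 1514 - 5p = 5p - 606, hence p = 212 and Q = 454.
With the change applied: demand Qd = 1208 - 5p, supply Qs = 5p - 606.
New equilibrium: 1208 - 5p = 5p - 606 ⇒ 1814 = 10p ⇒ p = 181.4, Q = 301.
Δp = 181.4 − 212 = -30.60.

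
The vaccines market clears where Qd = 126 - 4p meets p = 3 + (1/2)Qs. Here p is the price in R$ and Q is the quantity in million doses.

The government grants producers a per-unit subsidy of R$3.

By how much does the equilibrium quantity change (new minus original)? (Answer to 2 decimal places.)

+4.00

Before the shock: 126 - 4p = 2p - 6 ⇒ 132 = 6p ⇒ p = 22, Q = 38.
Since sellers receive the price plus the subsidy, the effective supply curve becomes Qs = 2p.
New equilibrium: 126 - 4p = 2p ⇒ 126 = 6p ⇒ p = 21, Q = 42.
ΔQ = 42 − 38 = +4.00.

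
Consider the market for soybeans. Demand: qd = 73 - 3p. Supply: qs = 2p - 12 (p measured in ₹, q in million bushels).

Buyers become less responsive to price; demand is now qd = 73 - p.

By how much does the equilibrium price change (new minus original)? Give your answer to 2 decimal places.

Solve the original market: 73 - 3p = 2p - 12, hence p = 17 and q = 22.
After the shift, demand is qd = 73 - p and supply is qs = 2p - 12.
Setting them equal: 73 - p = 2p - 12 → 85 = 3p, so p = 85/3 ≈ 28.3333 and q = 134/3 ≈ 44.6667.
Δp = 28.3333 − 17 = +11.33.

+11.33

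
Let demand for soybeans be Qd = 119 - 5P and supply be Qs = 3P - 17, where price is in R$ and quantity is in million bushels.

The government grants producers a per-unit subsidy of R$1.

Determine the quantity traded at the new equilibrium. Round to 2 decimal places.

Initially, 119 - 5P = 3P - 17, so 136 = 8P and P = 17, Q = 34.
Since sellers receive the price plus the subsidy, the effective supply curve becomes Qs = 3P - 14.
Equate the new curves: 119 - 5P = 3P - 14, giving 133 = 8P, P = 16.625, Q = 35.875.

35.88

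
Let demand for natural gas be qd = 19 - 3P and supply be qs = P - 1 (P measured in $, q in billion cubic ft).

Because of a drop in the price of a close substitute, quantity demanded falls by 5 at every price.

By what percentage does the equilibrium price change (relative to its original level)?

-25

Before the shock: 19 - 3P = P - 1 ⇒ 20 = 4P ⇒ P = 5, q = 4.
After the shift, demand is qd = 14 - 3P and supply is qs = P - 1.
New equilibrium: 14 - 3P = P - 1 ⇒ 15 = 4P ⇒ P = 3.75, q = 2.75.
%ΔP = (3.75 − 5) / 5 × 100 = -25%.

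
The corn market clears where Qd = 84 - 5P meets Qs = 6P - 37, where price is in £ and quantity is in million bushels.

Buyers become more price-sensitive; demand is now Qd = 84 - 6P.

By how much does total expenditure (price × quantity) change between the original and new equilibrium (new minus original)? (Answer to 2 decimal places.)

-82.04

Solve the original market: 84 - 5P = 6P - 37, hence P = 11 and Q = 29.
The new curves are Qd = 84 - 6P (demand) and Qs = 6P - 37 (supply).
Clearing the new market: 84 - 6P = 6P - 37, so P = 121/12 ≈ 10.0833 and Q = 23.5.
Expenditure moves from 11×29 = 319 to 10.0833×23.5 = 236.9583; change = -82.04.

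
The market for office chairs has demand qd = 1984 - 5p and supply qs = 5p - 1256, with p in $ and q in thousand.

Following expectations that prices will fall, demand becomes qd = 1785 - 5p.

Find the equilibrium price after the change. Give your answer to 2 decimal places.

Solve the original market: 1984 - 5p = 5p - 1256, hence p = 324 and q = 364.
With the change applied: demand qd = 1785 - 5p, supply qs = 5p - 1256.
Equate the new curves: 1785 - 5p = 5p - 1256, giving 3041 = 10p, p = 304.1, q = 264.5.

304.10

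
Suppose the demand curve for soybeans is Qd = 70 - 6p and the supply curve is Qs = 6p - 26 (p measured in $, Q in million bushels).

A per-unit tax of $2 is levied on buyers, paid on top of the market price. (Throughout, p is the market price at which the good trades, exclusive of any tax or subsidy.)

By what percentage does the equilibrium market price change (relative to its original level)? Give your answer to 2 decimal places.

-12.50

Initially, 70 - 6p = 6p - 26, so 96 = 12p and p = 8, Q = 22.
Since buyers pay the price plus the tax, the effective demand curve becomes Qd = 58 - 6p.
Equate the new curves: 58 - 6p = 6p - 26, giving 84 = 12p, p = 7, Q = 16.
%Δp = (7 − 8) / 8 × 100 = -12.50%.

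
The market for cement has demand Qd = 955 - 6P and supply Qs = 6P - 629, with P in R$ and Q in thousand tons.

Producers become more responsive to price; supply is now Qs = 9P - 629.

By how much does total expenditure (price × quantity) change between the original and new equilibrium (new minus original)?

Before the shock: 955 - 6P = 6P - 629 ⇒ 1584 = 12P ⇒ P = 132, Q = 163.
The new curves are Qd = 955 - 6P (demand) and Qs = 9P - 629 (supply).
Equate the new curves: 955 - 6P = 9P - 629, giving 1584 = 15P, P = 105.6, Q = 321.4.
Expenditure moves from 132×163 = 21516 to 105.6×321.4 = 33939.84; change = +12423.84.

+12423.84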